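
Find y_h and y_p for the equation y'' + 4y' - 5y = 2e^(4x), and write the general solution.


Characteristic roots of r² + 4r - 5 = 0 are -5, 1.
y_h = C₁e^(-5x) + C₂e^(x).
Forcing exponent 4 is not a characteristic root; try y_p = Ae^(4x).
Substitute: A·(16 + (4)·4 + (-5)) = A·27 = 2, so A = 2/27.
General solution: y = C₁e^(-5x) + C₂e^(x) + (2/27)e^(4x).


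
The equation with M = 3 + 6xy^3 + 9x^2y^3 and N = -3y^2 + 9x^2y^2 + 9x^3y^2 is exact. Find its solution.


Check exactness: ∂M/∂y = 18xy^2 + 27x^2y^2 and ∂N/∂x = 18xy^2 + 27x^2y^2; equal, so the equation is exact.
Integrate M with respect to x (treating y as constant): ∫M dx = 3x + 3x^2y^3 + 3x^3y^3 + h(y).
Differentiate w.r.t. y and set equal to N: the x-dependent terms already match, leaving h'(y) = -3y^2. Integrate: h(y) = -y^3.
So F(x,y) = 3x - y^3 + 3x^2y^3 + 3x^3y^3.
General solution: 3x - y^3 + 3x^2y^3 + 3x^3y^3 = C.


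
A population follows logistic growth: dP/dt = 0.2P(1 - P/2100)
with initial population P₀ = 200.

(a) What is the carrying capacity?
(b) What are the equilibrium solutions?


Logistic ODE dP/dt = 0.2P(1 - P/2100) has equilibria where dP/dt = 0, i.e. P = 0 or P = 2100.
The coefficient (1 - P/K) = 0 when P = K, identifying K = 2100 as the carrying capacity.
(a) K = 2100; (b) equilibria P = 0 and P = 2100.


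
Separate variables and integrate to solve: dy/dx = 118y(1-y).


Separate: dy/[y(1-y)] = 118 dx.
Partial fractions: 1/[y(1-y)] = 1/y + 1/(1-y).
Integrate: ln|y/(1-y)| = 118x + C₀.
Solve for y: y = 1/(1 + Ce^(-118x)).


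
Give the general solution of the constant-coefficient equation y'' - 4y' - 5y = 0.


Characteristic equation: r² - 4r - 5 = 0.
Factor: (r + 1)(r - 5) = 0 ⇒ r = -1, 5 (distinct real).
General solution: y = C₁e^(-x) + C₂e^(5x).


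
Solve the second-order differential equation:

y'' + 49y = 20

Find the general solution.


Homogeneous part: r² + 49 = 0 ⇒ r = ±7i, so y_h = C₁cos(7x) + C₂sin(7x).
Try constant y_p = A; plug in: 49A = 20 ⇒ A = 20/49.
General solution: y = C₁cos(7x) + C₂sin(7x) + 20/49.


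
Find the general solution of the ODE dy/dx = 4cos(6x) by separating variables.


g(y) = 1, so integrate directly: y = ∫ 4cos(6x) dx = (2/3)sin(6x) + C.


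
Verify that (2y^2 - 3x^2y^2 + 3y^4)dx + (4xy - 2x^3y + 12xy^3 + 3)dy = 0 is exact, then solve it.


Check exactness: ∂M/∂y = 4y - 6x^2y + 12y^3 and ∂N/∂x = 4y - 6x^2y + 12y^3; equal, so the equation is exact.
Integrate M with respect to x (treating y as constant): ∫M dx = 2xy^2 - x^3y^2 + 3xy^4 + h(y).
Differentiate w.r.t. y and set equal to N: the x-dependent terms already match, leaving h'(y) = 3. Integrate: h(y) = 3y.
So F(x,y) = 2xy^2 - x^3y^2 + 3xy^4 + 3y.
General solution: 2xy^2 - x^3y^2 + 3xy^4 + 3y = C.


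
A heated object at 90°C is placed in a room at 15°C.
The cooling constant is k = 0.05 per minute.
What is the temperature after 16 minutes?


Newton's law: dT/dt = -k(T - T_a) has solution T(t) = T_a + (T₀ - T_a)e^(-kt).
Plug in T_a = 15, T₀ = 90, k = 0.05, t = 16: T(16) = 15 + (75)e^(-0.80) ≈ 48.7°C.


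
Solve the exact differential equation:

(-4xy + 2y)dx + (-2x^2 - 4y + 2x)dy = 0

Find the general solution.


Check exactness: ∂M/∂y = -4x + 2 and ∂N/∂x = -4x + 2; equal, so the equation is exact.
Integrate M with respect to x (treating y as constant): ∫M dx = -2x^2y + 2xy + h(y).
Differentiate w.r.t. y and set equal to N: the x-dependent terms already match, leaving h'(y) = -4y. Integrate: h(y) = -2y^2.
So F(x,y) = -2x^2y - 2y^2 + 2xy.
General solution: -2x^2y - 2y^2 + 2xy = C.


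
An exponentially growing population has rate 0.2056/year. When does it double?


Exponential growth: P(t) = P₀ e^(0.2056t). Set P(t)/P₀ = 2: e^(0.2056t) = 2.
Solve: t = ln(2)/0.2056 ≈ 3.37 years.


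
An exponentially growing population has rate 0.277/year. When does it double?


Exponential growth: P(t) = P₀ e^(0.277t). Set P(t)/P₀ = 2: e^(0.277t) = 2.
Solve: t = ln(2)/0.277 ≈ 2.50 years.


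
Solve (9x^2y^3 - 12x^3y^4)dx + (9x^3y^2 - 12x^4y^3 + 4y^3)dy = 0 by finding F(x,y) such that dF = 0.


Check exactness: ∂M/∂y = 27x^2y^2 - 48x^3y^3 and ∂N/∂x = 27x^2y^2 - 48x^3y^3; equal, so the equation is exact.
Integrate M with respect to x (treating y as constant): ∫M dx = 3x^3y^3 - 3x^4y^4 + h(y).
Differentiate w.r.t. y and set equal to N: the x-dependent terms already match, leaving h'(y) = 4y^3. Integrate: h(y) = y^4.
So F(x,y) = 3x^3y^3 - 3x^4y^4 + y^4.
General solution: 3x^3y^3 - 3x^4y^4 + y^4 = C.


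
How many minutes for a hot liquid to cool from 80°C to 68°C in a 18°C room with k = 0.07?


From T(t) = T_a + (T₀ - T_a)e^(-kt), set T(t) = 68:
(68 - 18) / (80 - 18) = e^(-0.07t), so t = -ln(0.806)/0.07 ≈ 3.1 minutes.


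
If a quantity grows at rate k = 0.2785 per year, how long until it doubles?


Exponential growth: P(t) = P₀ e^(0.2785t). Set P(t)/P₀ = 2: e^(0.2785t) = 2.
Solve: t = ln(2)/0.2785 ≈ 2.49 years.


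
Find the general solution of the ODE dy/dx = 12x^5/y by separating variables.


Separate variables: y dy = 12x^5 dx.
Integrate both sides: y²/2 = 2x^6 + C₀.
Multiply by 2: y² = 4x^6 + C.


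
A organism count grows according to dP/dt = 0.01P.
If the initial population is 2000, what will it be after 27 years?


The ODE dP/dt = 0.01P has solution P(t) = P(0)e^(0.01t).
Substitute P(0) = 2000 and t = 27: P(27) = 2000 e^(0.27) ≈ 2620.


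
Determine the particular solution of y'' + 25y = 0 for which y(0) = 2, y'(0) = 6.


Characteristic roots of r² + 25 = 0 are ±5i, so y = C₁cos(5x) + C₂sin(5x).
Apply y(0) = 2: C₁ = 2. Differentiate and apply y'(0) = 6: 5·C₂ = 6, so C₂ = 6/5.
Particular solution: y = 2cos(5x) + (6/5)sin(5x).


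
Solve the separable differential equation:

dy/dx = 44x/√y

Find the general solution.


Separate: √y dy = 44x dx.
Integrate: (2/3)y^(3/2) = 22x² + C.


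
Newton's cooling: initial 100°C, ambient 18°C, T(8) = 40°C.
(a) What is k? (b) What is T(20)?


Newton's law: T(t) = T_a + (T₀ - T_a)e^(-kt).
(a) Use T(8) = 40: (40 - 18)/(100 - 18) = e^(-k·8), so k = -ln(0.268)/8 ≈ 0.1645.
(b) Apply k to t = 20: T(20) = 18 + (82)e^(-3.289) ≈ 21.1°C.


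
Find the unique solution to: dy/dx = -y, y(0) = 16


General solution of y' = -y is y = Ce^(-x).
Apply y(0) = 16: C = 16.
Particular solution: y = 16e^(-x).


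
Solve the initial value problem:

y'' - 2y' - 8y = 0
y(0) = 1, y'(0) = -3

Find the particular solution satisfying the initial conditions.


Characteristic roots of r² - 2r - 8 = 0 are 4, -2.
General solution y = c₁ e^(4x) + c₂ e^(-2x).
Apply y(0) = 1: c₁ + c₂ = 1. Apply y'(0) = -3: 4 c₁ - 2 c₂ = -3.
Solve: c₁ = -1/6, c₂ = 7/6.
Particular solution: y = -(1/6)e^(4x) + (7/6)e^(-2x).


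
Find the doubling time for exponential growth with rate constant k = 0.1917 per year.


Exponential growth: P(t) = P₀ e^(0.1917t). Set P(t)/P₀ = 2: e^(0.1917t) = 2.
Solve: t = ln(2)/0.1917 ≈ 3.62 years.


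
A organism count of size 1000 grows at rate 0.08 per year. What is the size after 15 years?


The ODE dP/dt = 0.08P has solution P(t) = P(0)e^(0.08t).
Substitute P(0) = 1000 and t = 15: P(15) = 1000 e^(1.20) ≈ 3320.


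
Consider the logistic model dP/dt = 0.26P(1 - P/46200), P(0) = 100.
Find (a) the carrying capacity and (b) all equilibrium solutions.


Logistic ODE dP/dt = 0.26P(1 - P/46200) has equilibria where dP/dt = 0, i.e. P = 0 or P = 46200.
The coefficient (1 - P/K) = 0 when P = K, identifying K = 46200 as the carrying capacity.
(a) K = 46200; (b) equilibria P = 0 and P = 46200.


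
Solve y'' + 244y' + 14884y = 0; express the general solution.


Characteristic equation: r² + 244r + 14884 = 0, i.e. (r + 122)² = 0.
Repeated root r = -122; include an x factor for the second linearly independent solution.
General solution: y = (C₁ + C₂x)e^(-122x).


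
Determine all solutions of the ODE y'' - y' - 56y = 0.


Characteristic equation: r² - r - 56 = 0.
Factor: (r - 8)(r + 7) = 0 ⇒ r = 8, -7 (distinct real).
General solution: y = C₁e^(8x) + C₂e^(-7x).


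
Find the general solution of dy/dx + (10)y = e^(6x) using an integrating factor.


P(x) = 10 ⇒ μ = e^(10x).
(μ y)' = e^(16x) ⇒ μ y = e^(16x)/16 + C.
Divide by μ: y = (1/16)e^(6x) + Ce^(-10x).


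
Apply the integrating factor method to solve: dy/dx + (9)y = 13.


P(x) = 9, Q(x) = 13; integrating factor μ = e^(9x).
(μ y)' = 13e^(9x) ⇒ μ y = (13/9)e^(9x) + C.
Divide by μ: y = 13/9 + Ce^(-9x).


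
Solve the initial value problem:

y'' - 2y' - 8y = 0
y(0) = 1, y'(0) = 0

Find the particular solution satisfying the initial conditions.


Characteristic roots of r² - 2r - 8 = 0 are -2, 4.
General solution y = c₁ e^(-2x) + c₂ e^(4x).
Apply y(0) = 1: c₁ + c₂ = 1. Apply y'(0) = 0: -2 c₁ + 4 c₂ = 0.
Solve: c₁ = 2/3, c₂ = 1/3.
Particular solution: y = (2/3)e^(-2x) + (1/3)e^(4x).


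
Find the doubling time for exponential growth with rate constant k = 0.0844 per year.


Exponential growth: P(t) = P₀ e^(0.0844t). Set P(t)/P₀ = 2: e^(0.0844t) = 2.
Solve: t = ln(2)/0.0844 ≈ 8.21 years.


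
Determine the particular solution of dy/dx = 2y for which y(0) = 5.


General solution of y' = 2y is y = Ce^(2x).
Apply y(0) = 5: C = 5.
Particular solution: y = 5e^(2x).


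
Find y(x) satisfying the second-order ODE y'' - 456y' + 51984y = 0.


Characteristic equation: r² - 456r + 51984 = 0, i.e. (r - 228)² = 0.
Repeated root r = 228; include an x factor for the second linearly independent solution.
General solution: y = (C₁ + C₂x)e^(228x).


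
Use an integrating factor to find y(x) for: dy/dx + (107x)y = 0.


P(x) = 107x ⇒ μ = e^((107/2)x²).
Q(x) = 0 so μ y is constant: y = Ce^(-(107/2)x²).


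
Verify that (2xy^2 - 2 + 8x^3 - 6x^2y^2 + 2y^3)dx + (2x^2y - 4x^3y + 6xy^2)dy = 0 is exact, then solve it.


Check exactness: ∂M/∂y = 4xy - 12x^2y + 6y^2 and ∂N/∂x = 4xy - 12x^2y + 6y^2; equal, so the equation is exact.
Integrate M with respect to x (treating y as constant): ∫M dx = x^2y^2 - 2x + 2x^4 - 2x^3y^2 + 2xy^3 + h(y).
Differentiate w.r.t. y and set equal to N: all terms match, so h'(y) = 0 and h is a constant absorbed into C.
General solution: x^2y^2 - 2x + 2x^4 - 2x^3y^2 + 2xy^3 = C.


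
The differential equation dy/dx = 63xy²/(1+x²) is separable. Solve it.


Separate: dy/y² = 63x/(1+x²) dx.
Integrate LHS: ∫ dy/y² = -1/y.
Integrate RHS via u = 1+x²: (63/2)ln(1+x²) + C.
Result: -1/y = (63/2)ln(1+x²) + C.


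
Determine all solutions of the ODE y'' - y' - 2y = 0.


Characteristic equation: r² - r - 2 = 0.
Factor: (r - 2)(r + 1) = 0 ⇒ r = 2, -1 (distinct real).
General solution: y = C₁e^(2x) + C₂e^(-x).


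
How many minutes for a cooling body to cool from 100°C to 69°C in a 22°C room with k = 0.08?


From T(t) = T_a + (T₀ - T_a)e^(-kt), set T(t) = 69:
(69 - 22) / (100 - 22) = e^(-0.08t), so t = -ln(0.603)/0.08 ≈ 6.3 minutes.


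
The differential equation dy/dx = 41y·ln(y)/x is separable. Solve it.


Separate: dy/[y ln(y)] = 41 dx/x.
Substitute u = ln(y): du/u = 41 dx/x.
Integrate: ln|ln(y)| = 41ln|x| + C₀, hence ln(y) = C·x^41.


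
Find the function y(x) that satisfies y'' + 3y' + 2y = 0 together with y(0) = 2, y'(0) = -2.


Characteristic roots of r² + 3r + 2 = 0 are -1, -2.
General solution y = c₁ e^(-x) + c₂ e^(-2x).
Apply y(0) = 2: c₁ + c₂ = 2. Apply y'(0) = -2: -1 c₁ - 2 c₂ = -2.
Solve: c₁ = 2, c₂ = 0.
Particular solution: y = 2e^(-x) + 0e^(-2x).


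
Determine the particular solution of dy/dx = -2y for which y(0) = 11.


General solution of y' = -2y is y = Ce^(-2x).
Apply y(0) = 11: C = 11.
Particular solution: y = 11e^(-2x).


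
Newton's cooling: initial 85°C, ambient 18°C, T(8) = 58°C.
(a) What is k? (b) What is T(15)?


Newton's law: T(t) = T_a + (T₀ - T_a)e^(-kt).
(a) Use T(8) = 58: (58 - 18)/(85 - 18) = e^(-k·8), so k = -ln(0.597)/8 ≈ 0.0645.
(b) Apply k to t = 15: T(15) = 18 + (67)e^(-0.967) ≈ 43.5°C.


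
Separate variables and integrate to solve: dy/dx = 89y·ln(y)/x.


Separate: dy/[y ln(y)] = 89 dx/x.
Substitute u = ln(y): du/u = 89 dx/x.
Integrate: ln|ln(y)| = 89ln|x| + C₀, hence ln(y) = C·x^89.


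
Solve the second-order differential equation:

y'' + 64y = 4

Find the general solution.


Homogeneous part: r² + 64 = 0 ⇒ r = ±8i, so y_h = C₁cos(8x) + C₂sin(8x).
Try constant y_p = A; plug in: 64A = 4 ⇒ A = 1/16.
General solution: y = C₁cos(8x) + C₂sin(8x) + 1/16.


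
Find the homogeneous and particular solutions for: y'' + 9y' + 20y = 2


Characteristic roots of r² + 9r + 20 = 0 are -4, -5.
y_h = C₁e^(-4x) + C₂e^(-5x).
Constant forcing; try y_p = A. Then 20A = 2 ⇒ A = 1/10.
General solution: y = C₁e^(-4x) + C₂e^(-5x) + 1/10.


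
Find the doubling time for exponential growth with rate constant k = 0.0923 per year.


Exponential growth: P(t) = P₀ e^(0.0923t). Set P(t)/P₀ = 2: e^(0.0923t) = 2.
Solve: t = ln(2)/0.0923 ≈ 7.51 years.


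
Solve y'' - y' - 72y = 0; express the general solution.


Characteristic equation: r² - r - 72 = 0.
Factor: (r + 8)(r - 9) = 0 ⇒ r = -8, 9 (distinct real).
General solution: y = C₁e^(-8x) + C₂e^(9x).


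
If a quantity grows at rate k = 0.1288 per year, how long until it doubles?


Exponential growth: P(t) = P₀ e^(0.1288t). Set P(t)/P₀ = 2: e^(0.1288t) = 2.
Solve: t = ln(2)/0.1288 ≈ 5.38 years.


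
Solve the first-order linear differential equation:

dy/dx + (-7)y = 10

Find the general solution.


P(x) = -7 ⇒ μ = e^(-7x).
(μ y)' = 10e^(-7x) ⇒ μ y = -(10/7)e^(-7x) + C.
Divide by μ: y = -10/7 + Ce^(7x).


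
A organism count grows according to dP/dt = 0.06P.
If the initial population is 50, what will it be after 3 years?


The ODE dP/dt = 0.06P has solution P(t) = P(0)e^(0.06t).
Substitute P(0) = 50 and t = 3: P(3) = 50 e^(0.18) ≈ 60.


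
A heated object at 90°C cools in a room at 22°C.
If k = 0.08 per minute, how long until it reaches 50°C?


From T(t) = T_a + (T₀ - T_a)e^(-kt), set T(t) = 50:
(50 - 22) / (90 - 22) = e^(-0.08t), so t = -ln(0.412)/0.08 ≈ 11.1 minutes.


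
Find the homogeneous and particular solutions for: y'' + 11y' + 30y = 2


Characteristic roots of r² + 11r + 30 = 0 are -6, -5.
y_h = C₁e^(-6x) + C₂e^(-5x).
Constant forcing; try y_p = A. Then 30A = 2 ⇒ A = 1/15.
General solution: y = C₁e^(-6x) + C₂e^(-5x) + 1/15.


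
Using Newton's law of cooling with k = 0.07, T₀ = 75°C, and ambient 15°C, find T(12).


Newton's law: dT/dt = -k(T - T_a) has solution T(t) = T_a + (T₀ - T_a)e^(-kt).
Plug in T_a = 15, T₀ = 75, k = 0.07, t = 12: T(12) = 15 + (60)e^(-0.84) ≈ 40.9°C.


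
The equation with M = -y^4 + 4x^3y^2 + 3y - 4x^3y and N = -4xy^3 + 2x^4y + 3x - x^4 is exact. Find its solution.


Check exactness: ∂M/∂y = -4y^3 + 8x^3y + 3 - 4x^3 and ∂N/∂x = -4y^3 + 8x^3y + 3 - 4x^3; equal, so the equation is exact.
Integrate M with respect to x (treating y as constant): ∫M dx = -xy^4 + x^4y^2 + 3xy - x^4y + h(y).
Differentiate w.r.t. y and set equal to N: all terms match, so h'(y) = 0 and h is a constant absorbed into C.
General solution: -xy^4 + x^4y^2 + 3xy - x^4y = C.


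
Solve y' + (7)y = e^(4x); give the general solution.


P(x) = 7 ⇒ μ = e^(7x).
(μ y)' = e^(11x) ⇒ μ y = e^(11x)/11 + C.
Divide by μ: y = (1/11)e^(4x) + Ce^(-7x).


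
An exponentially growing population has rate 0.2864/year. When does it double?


Exponential growth: P(t) = P₀ e^(0.2864t). Set P(t)/P₀ = 2: e^(0.2864t) = 2.
Solve: t = ln(2)/0.2864 ≈ 2.42 years.


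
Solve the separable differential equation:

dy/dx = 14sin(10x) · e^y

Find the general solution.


Separate: e^(-y) dy = 14sin(10x) dx.
Integrate: -e^(-y) = -(7/5)cos(10x) + C₀.
Rearrange: e^(-y) = (7/5)cos(10x) + C.


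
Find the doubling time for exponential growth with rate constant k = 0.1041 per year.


Exponential growth: P(t) = P₀ e^(0.1041t). Set P(t)/P₀ = 2: e^(0.1041t) = 2.
Solve: t = ln(2)/0.1041 ≈ 6.66 years.


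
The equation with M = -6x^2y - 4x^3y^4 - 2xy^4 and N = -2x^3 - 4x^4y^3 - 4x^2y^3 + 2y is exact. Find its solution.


Check exactness: ∂M/∂y = -6x^2 - 16x^3y^3 - 8xy^3 and ∂N/∂x = -6x^2 - 16x^3y^3 - 8xy^3; equal, so the equation is exact.
Integrate M with respect to x (treating y as constant): ∫M dx = -2x^3y - x^4y^4 - x^2y^4 + h(y).
Differentiate w.r.t. y and set equal to N: the x-dependent terms already match, leaving h'(y) = 2y. Integrate: h(y) = y^2.
So F(x,y) = -2x^3y - x^4y^4 - x^2y^4 + y^2.
General solution: -2x^3y - x^4y^4 - x^2y^4 + y^2 = C.


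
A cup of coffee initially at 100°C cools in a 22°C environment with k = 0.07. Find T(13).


Newton's law: dT/dt = -k(T - T_a) has solution T(t) = T_a + (T₀ - T_a)e^(-kt).
Plug in T_a = 22, T₀ = 100, k = 0.07, t = 13: T(13) = 22 + (78)e^(-0.91) ≈ 53.4°C.


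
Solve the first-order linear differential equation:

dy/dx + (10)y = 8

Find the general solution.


P(x) = 10, Q(x) = 8; integrating factor μ = e^(10x).
(μ y)' = 8e^(10x) ⇒ μ y = (4/5)e^(10x) + C.
Divide by μ: y = 4/5 + Ce^(-10x).


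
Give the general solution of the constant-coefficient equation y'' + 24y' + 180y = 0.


Characteristic equation: r² + 24r + 180 = 0.
Discriminant is negative; roots r = -12 ± 6i (complex conjugate pair).
General solution uses e^(α x)(C₁ cos(β x) + C₂ sin(β x)): y = e^(-12x)(C₁cos(6x) + C₂sin(6x)).


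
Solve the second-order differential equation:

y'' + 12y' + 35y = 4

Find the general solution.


Characteristic roots of r² + 12r + 35 = 0 are -7, -5.
y_h = C₁e^(-7x) + C₂e^(-5x).
Constant forcing; try y_p = A. Then 35A = 4 ⇒ A = 4/35.
General solution: y = C₁e^(-7x) + C₂e^(-5x) + 4/35.


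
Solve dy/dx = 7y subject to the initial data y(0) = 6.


General solution of y' = 7y is y = Ce^(7x).
Apply y(0) = 6: C = 6.
Particular solution: y = 6e^(7x).


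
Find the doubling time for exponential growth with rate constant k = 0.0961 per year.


Exponential growth: P(t) = P₀ e^(0.0961t). Set P(t)/P₀ = 2: e^(0.0961t) = 2.
Solve: t = ln(2)/0.0961 ≈ 7.21 years.


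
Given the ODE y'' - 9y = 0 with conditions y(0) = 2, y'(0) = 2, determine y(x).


Characteristic roots of r² - 9 = 0 are -3, 3.
General solution y = c₁ e^(-3x) + c₂ e^(3x).
Apply y(0) = 2: c₁ + c₂ = 2. Apply y'(0) = 2: -3 c₁ + 3 c₂ = 2.
Solve: c₁ = 2/3, c₂ = 4/3.
Particular solution: y = (2/3)e^(-3x) + (4/3)e^(3x).


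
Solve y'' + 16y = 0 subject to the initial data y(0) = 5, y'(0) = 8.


Characteristic roots of r² + 16 = 0 are ±4i, so y = C₁cos(4x) + C₂sin(4x).
Apply y(0) = 5: C₁ = 5. Differentiate and apply y'(0) = 8: 4·C₂ = 8, so C₂ = 2.
Particular solution: y = 5cos(4x) + 2sin(4x).


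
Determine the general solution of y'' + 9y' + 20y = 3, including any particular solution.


Characteristic roots of r² + 9r + 20 = 0 are -4, -5.
y_h = C₁e^(-4x) + C₂e^(-5x).
Constant forcing; try y_p = A. Then 20A = 3 ⇒ A = 3/20.
General solution: y = C₁e^(-4x) + C₂e^(-5x) + 3/20.


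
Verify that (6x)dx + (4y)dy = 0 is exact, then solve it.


Check exactness: ∂M/∂y = 0 and ∂N/∂x = 0; equal, so the equation is exact.
Integrate M with respect to x (treating y as constant): ∫M dx = 3x^2 + h(y).
Differentiate w.r.t. y and set equal to N: the x-dependent terms already match, leaving h'(y) = 4y. Integrate: h(y) = 2y^2.
So F(x,y) = 2y^2 + 3x^2.
General solution: 2y^2 + 3x^2 = C.


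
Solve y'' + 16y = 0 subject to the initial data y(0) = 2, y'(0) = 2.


Characteristic roots of r² + 16 = 0 are ±4i, so y = C₁cos(4x) + C₂sin(4x).
Apply y(0) = 2: C₁ = 2. Differentiate and apply y'(0) = 2: 4·C₂ = 2, so C₂ = 1/2.
Particular solution: y = 2cos(4x) + (1/2)sin(4x).


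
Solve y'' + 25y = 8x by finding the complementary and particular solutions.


Homogeneous: r² + 25 = 0 ⇒ r = ±5i, y_h = C₁cos(5x) + C₂sin(5x).
Polynomial forcing; try y_p = Ax + B. Then y_p'' + 25 y_p = 25(Ax + B) = 8x, so B = 0 and A = 8/25.
General solution: y = C₁cos(5x) + C₂sin(5x) + (8/25)x.


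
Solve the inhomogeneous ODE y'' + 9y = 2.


Homogeneous part: r² + 9 = 0 ⇒ r = ±3i, so y_h = C₁cos(3x) + C₂sin(3x).
Try constant y_p = A; plug in: 9A = 2 ⇒ A = 2/9.
General solution: y = C₁cos(3x) + C₂sin(3x) + 2/9.


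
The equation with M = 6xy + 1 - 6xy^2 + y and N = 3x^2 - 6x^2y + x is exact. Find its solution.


Check exactness: ∂M/∂y = 6x - 12xy + 1 and ∂N/∂x = 6x - 12xy + 1; equal, so the equation is exact.
Integrate M with respect to x (treating y as constant): ∫M dx = 3x^2y + x - 3x^2y^2 + xy + h(y).
Differentiate w.r.t. y and set equal to N: all terms match, so h'(y) = 0 and h is a constant absorbed into C.
General solution: 3x^2y + x - 3x^2y^2 + xy = C.


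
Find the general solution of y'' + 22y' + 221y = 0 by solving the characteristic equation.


Characteristic equation: r² + 22r + 221 = 0.
Discriminant is negative; roots r = -11 ± 10i (complex conjugate pair).
General solution uses e^(α x)(C₁ cos(β x) + C₂ sin(β x)): y = e^(-11x)(C₁cos(10x) + C₂sin(10x)).


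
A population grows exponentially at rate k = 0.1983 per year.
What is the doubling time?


Exponential growth: P(t) = P₀ e^(0.1983t). Set P(t)/P₀ = 2: e^(0.1983t) = 2.
Solve: t = ln(2)/0.1983 ≈ 3.50 years.


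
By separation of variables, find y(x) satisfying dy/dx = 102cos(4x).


g(y) = 1, so integrate directly: y = ∫ 102cos(4x) dx = (51/2)sin(4x) + C.


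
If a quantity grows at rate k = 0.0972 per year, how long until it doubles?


Exponential growth: P(t) = P₀ e^(0.0972t). Set P(t)/P₀ = 2: e^(0.0972t) = 2.
Solve: t = ln(2)/0.0972 ≈ 7.13 years.


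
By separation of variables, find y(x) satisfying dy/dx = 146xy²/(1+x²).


Separate: dy/y² = 146x/(1+x²) dx.
Integrate LHS: ∫ dy/y² = -1/y.
Integrate RHS via u = 1+x²: 73ln(1+x²) + C.
Result: -1/y = 73ln(1+x²) + C.


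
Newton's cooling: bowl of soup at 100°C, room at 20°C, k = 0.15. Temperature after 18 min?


Newton's law: dT/dt = -k(T - T_a) has solution T(t) = T_a + (T₀ - T_a)e^(-kt).
Plug in T_a = 20, T₀ = 100, k = 0.15, t = 18: T(18) = 20 + (80)e^(-2.70) ≈ 25.4°C.


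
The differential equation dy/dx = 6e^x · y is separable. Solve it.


Separate variables: dy/y = 6e^x dx.
Integrate: ln|y| = 6e^x + C₀.
Exponentiate: y = Ce^(6e^x).


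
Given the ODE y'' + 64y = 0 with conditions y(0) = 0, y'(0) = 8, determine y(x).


Characteristic roots of r² + 64 = 0 are ±8i, so y = C₁cos(8x) + C₂sin(8x).
Apply y(0) = 0: C₁ = 0. Differentiate and apply y'(0) = 8: 8·C₂ = 8, so C₂ = 1.
Particular solution: y = sin(8x).


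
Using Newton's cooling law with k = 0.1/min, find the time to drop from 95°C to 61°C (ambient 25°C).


From T(t) = T_a + (T₀ - T_a)e^(-kt), set T(t) = 61:
(61 - 25) / (95 - 25) = e^(-0.1t), so t = -ln(0.514)/0.1 ≈ 6.6 minutes.


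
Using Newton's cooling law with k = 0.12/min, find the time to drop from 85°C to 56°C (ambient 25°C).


From T(t) = T_a + (T₀ - T_a)e^(-kt), set T(t) = 56:
(56 - 25) / (85 - 25) = e^(-0.12t), so t = -ln(0.517)/0.12 ≈ 5.5 minutes.


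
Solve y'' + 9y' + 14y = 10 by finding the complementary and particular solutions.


Characteristic roots of r² + 9r + 14 = 0 are -2, -7.
y_h = C₁e^(-2x) + C₂e^(-7x).
Constant forcing; try y_p = A. Then 14A = 10 ⇒ A = 5/7.
General solution: y = C₁e^(-2x) + C₂e^(-7x) + 5/7.


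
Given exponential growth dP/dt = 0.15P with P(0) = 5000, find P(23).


The ODE dP/dt = 0.15P has solution P(t) = P(0)e^(0.15t).
Substitute P(0) = 5000 and t = 23: P(23) = 5000 e^(3.45) ≈ 157502.


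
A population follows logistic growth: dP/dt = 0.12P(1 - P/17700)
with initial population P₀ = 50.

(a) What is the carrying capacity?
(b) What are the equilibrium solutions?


Logistic ODE dP/dt = 0.12P(1 - P/17700) has equilibria where dP/dt = 0, i.e. P = 0 or P = 17700.
The coefficient (1 - P/K) = 0 when P = K, identifying K = 17700 as the carrying capacity.
(a) K = 17700; (b) equilibria P = 0 and P = 17700.


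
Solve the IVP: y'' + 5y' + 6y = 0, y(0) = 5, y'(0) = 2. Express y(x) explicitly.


Characteristic roots of r² + 5r + 6 = 0 are -2, -3.
General solution y = c₁ e^(-2x) + c₂ e^(-3x).
Apply y(0) = 5: c₁ + c₂ = 5. Apply y'(0) = 2: -2 c₁ - 3 c₂ = 2.
Solve: c₁ = 17, c₂ = -12.
Particular solution: y = 17e^(-2x) - 12e^(-3x).


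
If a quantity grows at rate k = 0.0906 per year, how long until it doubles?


Exponential growth: P(t) = P₀ e^(0.0906t). Set P(t)/P₀ = 2: e^(0.0906t) = 2.
Solve: t = ln(2)/0.0906 ≈ 7.65 years.


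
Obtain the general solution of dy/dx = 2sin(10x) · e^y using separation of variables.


Separate: e^(-y) dy = 2sin(10x) dx.
Integrate: -e^(-y) = -(1/5)cos(10x) + C₀.
Rearrange: e^(-y) = (1/5)cos(10x) + C.


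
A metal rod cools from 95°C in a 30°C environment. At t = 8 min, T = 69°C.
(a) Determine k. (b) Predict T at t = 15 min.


Newton's law: T(t) = T_a + (T₀ - T_a)e^(-kt).
(a) Use T(8) = 69: (69 - 30)/(95 - 30) = e^(-k·8), so k = -ln(0.600)/8 ≈ 0.0639.
(b) Apply k to t = 15: T(15) = 30 + (65)e^(-0.958) ≈ 54.9°C.


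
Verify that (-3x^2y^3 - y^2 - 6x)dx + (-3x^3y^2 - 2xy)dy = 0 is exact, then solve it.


Check exactness: ∂M/∂y = -9x^2y^2 - 2y and ∂N/∂x = -9x^2y^2 - 2y; equal, so the equation is exact.
Integrate M with respect to x (treating y as constant): ∫M dx = -x^3y^3 - xy^2 - 3x^2 + h(y).
Differentiate w.r.t. y and set equal to N: all terms match, so h'(y) = 0 and h is a constant absorbed into C.
General solution: -x^3y^3 - xy^2 - 3x^2 = C.


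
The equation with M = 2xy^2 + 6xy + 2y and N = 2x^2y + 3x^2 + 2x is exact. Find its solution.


Check exactness: ∂M/∂y = 4xy + 6x + 2 and ∂N/∂x = 4xy + 6x + 2; equal, so the equation is exact.
Integrate M with respect to x (treating y as constant): ∫M dx = x^2y^2 + 3x^2y + 2xy + h(y).
Differentiate w.r.t. y and set equal to N: all terms match, so h'(y) = 0 and h is a constant absorbed into C.
General solution: x^2y^2 + 3x^2y + 2xy = C.


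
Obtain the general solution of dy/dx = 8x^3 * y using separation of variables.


Separate variables: dy/y = 8x^3 dx.
Integrate: ln|y| = 2x^4 + C₀.
Exponentiate: y = Ce^(2x^4).


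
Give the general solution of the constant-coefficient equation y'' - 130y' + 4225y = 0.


Characteristic equation: r² - 130r + 4225 = 0, i.e. (r - 65)² = 0.
Repeated root r = 65; include an x factor for the second linearly independent solution.
General solution: y = (C₁ + C₂x)e^(65x).


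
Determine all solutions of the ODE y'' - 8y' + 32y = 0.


Characteristic equation: r² - 8r + 32 = 0.
Discriminant is negative; roots r = 4 ± 4i (complex conjugate pair).
General solution uses e^(α x)(C₁ cos(β x) + C₂ sin(β x)): y = e^(4x)(C₁cos(4x) + C₂sin(4x)).


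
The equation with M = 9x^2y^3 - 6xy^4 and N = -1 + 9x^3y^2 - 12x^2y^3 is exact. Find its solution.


Check exactness: ∂M/∂y = 27x^2y^2 - 24xy^3 and ∂N/∂x = 27x^2y^2 - 24xy^3; equal, so the equation is exact.
Integrate M with respect to x (treating y as constant): ∫M dx = 3x^3y^3 - 3x^2y^4 + h(y).
Differentiate w.r.t. y and set equal to N: the x-dependent terms already match, leaving h'(y) = -1. Integrate: h(y) = -y.
So F(x,y) = -y + 3x^3y^3 - 3x^2y^4.
General solution: -y + 3x^3y^3 - 3x^2y^4 = C.


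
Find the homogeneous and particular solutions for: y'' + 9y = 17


Homogeneous part: r² + 9 = 0 ⇒ r = ±3i, so y_h = C₁cos(3x) + C₂sin(3x).
Try constant y_p = A; plug in: 9A = 17 ⇒ A = 17/9.
General solution: y = C₁cos(3x) + C₂sin(3x) + 17/9.


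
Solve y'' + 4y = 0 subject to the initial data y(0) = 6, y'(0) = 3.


Characteristic roots of r² + 4 = 0 are ±2i, so y = C₁cos(2x) + C₂sin(2x).
Apply y(0) = 6: C₁ = 6. Differentiate and apply y'(0) = 3: 2·C₂ = 3, so C₂ = 3/2.
Particular solution: y = 6cos(2x) + (3/2)sin(2x).


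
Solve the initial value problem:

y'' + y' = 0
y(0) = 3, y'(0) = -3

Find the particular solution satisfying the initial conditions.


Characteristic roots of r² + r = 0 are -1, 0.
General solution y = c₁ e^(-x) + c₂.
Apply y(0) = 3: c₁ + c₂ = 3. Apply y'(0) = -3: -1 c₁ + 0 c₂ = -3.
Solve: c₁ = 3, c₂ = 0.
Particular solution: y = 3e^(-x) + 0.


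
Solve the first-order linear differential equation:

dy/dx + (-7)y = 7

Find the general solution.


P(x) = -7 ⇒ μ = e^(-7x).
(μ y)' = 7e^(-7x) ⇒ μ y = -e^(-7x) + C.
Divide by μ: y = -1 + Ce^(7x).


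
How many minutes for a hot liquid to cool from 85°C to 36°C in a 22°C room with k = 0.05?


From T(t) = T_a + (T₀ - T_a)e^(-kt), set T(t) = 36:
(36 - 22) / (85 - 22) = e^(-0.05t), so t = -ln(0.222)/0.05 ≈ 30.1 minutes.


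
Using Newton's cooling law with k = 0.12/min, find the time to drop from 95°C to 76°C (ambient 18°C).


From T(t) = T_a + (T₀ - T_a)e^(-kt), set T(t) = 76:
(76 - 18) / (95 - 18) = e^(-0.12t), so t = -ln(0.753)/0.12 ≈ 2.4 minutes.


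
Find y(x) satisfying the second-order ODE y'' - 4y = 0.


Characteristic equation: r² - 4 = 0.
Factor: (r - 2)(r + 2) = 0 ⇒ r = 2, -2 (distinct real).
General solution: y = C₁e^(2x) + C₂e^(-2x).


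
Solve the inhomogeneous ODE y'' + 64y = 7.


Homogeneous part: r² + 64 = 0 ⇒ r = ±8i, so y_h = C₁cos(8x) + C₂sin(8x).
Try constant y_p = A; plug in: 64A = 7 ⇒ A = 7/64.
General solution: y = C₁cos(8x) + C₂sin(8x) + 7/64.


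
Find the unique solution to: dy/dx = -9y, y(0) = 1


General solution of y' = -9y is y = Ce^(-9x).
Apply y(0) = 1: C = 1.
Particular solution: y = e^(-9x).


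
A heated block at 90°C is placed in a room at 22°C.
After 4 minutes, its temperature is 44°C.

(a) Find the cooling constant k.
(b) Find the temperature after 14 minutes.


Newton's law: T(t) = T_a + (T₀ - T_a)e^(-kt).
(a) Use T(4) = 44: (44 - 22)/(90 - 22) = e^(-k·4), so k = -ln(0.324)/4 ≈ 0.2821.
(b) Apply k to t = 14: T(14) = 22 + (68)e^(-3.950) ≈ 23.3°C.


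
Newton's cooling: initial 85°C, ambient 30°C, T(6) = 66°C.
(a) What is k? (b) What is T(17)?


Newton's law: T(t) = T_a + (T₀ - T_a)e^(-kt).
(a) Use T(6) = 66: (66 - 30)/(85 - 30) = e^(-k·6), so k = -ln(0.655)/6 ≈ 0.0706.
(b) Apply k to t = 17: T(17) = 30 + (55)e^(-1.201) ≈ 46.6°C.


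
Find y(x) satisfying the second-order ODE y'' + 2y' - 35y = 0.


Characteristic equation: r² + 2r - 35 = 0.
Factor: (r - 5)(r + 7) = 0 ⇒ r = 5, -7 (distinct real).
General solution: y = C₁e^(5x) + C₂e^(-7x).


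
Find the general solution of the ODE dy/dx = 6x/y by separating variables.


Separate variables: y dy = 6x dx.
Integrate both sides: y²/2 = 3x^2 + C₀.
Multiply by 2: y² = 6x^2 + C.


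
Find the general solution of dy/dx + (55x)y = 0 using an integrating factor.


P(x) = 55x ⇒ μ = e^((55/2)x²).
Q(x) = 0 so μ y is constant: y = Ce^(-(55/2)x²).


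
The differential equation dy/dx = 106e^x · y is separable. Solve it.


Separate variables: dy/y = 106e^x dx.
Integrate: ln|y| = 106e^x + C₀.
Exponentiate: y = Ce^(106e^x).


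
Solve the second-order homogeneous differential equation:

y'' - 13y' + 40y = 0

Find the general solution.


Characteristic equation: r² - 13r + 40 = 0.
Factor: (r - 8)(r - 5) = 0 ⇒ r = 8, 5 (distinct real).
General solution: y = C₁e^(8x) + C₂e^(5x).


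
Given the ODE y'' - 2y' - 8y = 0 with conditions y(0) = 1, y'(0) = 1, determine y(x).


Characteristic roots of r² - 2r - 8 = 0 are 4, -2.
General solution y = c₁ e^(4x) + c₂ e^(-2x).
Apply y(0) = 1: c₁ + c₂ = 1. Apply y'(0) = 1: 4 c₁ - 2 c₂ = 1.
Solve: c₁ = 1/2, c₂ = 1/2.
Particular solution: y = (1/2)e^(4x) + (1/2)e^(-2x).


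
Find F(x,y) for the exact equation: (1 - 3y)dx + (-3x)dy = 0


Check exactness: ∂M/∂y = -3 and ∂N/∂x = -3; equal, so the equation is exact.
Integrate M with respect to x (treating y as constant): ∫M dx = x - 3xy + h(y).
Differentiate w.r.t. y and set equal to N: all terms match, so h'(y) = 0 and h is a constant absorbed into C.
General solution: x - 3xy = C.


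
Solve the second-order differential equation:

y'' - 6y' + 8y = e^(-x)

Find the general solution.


Characteristic roots of r² - 6r + 8 = 0 are 2, 4.
y_h = C₁e^(2x) + C₂e^(4x).
Forcing exponent -1 is not a characteristic root; try y_p = Ae^(-x).
Substitute: A·(1 + (-6)·-1 + (8)) = A·15 = 1, so A = 1/15.
General solution: y = C₁e^(2x) + C₂e^(4x) + (1/15)e^(-x).


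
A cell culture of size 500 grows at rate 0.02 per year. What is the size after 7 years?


The ODE dP/dt = 0.02P has solution P(t) = P(0)e^(0.02t).
Substitute P(0) = 500 and t = 7: P(7) = 500 e^(0.14) ≈ 575.


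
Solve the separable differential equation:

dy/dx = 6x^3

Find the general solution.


Integrate both sides with respect to x: y = ∫ 6x^3 dx = (3/2)x^4 + C.


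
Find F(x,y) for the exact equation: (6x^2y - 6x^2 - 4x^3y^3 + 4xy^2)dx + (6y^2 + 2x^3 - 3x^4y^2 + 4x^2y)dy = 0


Check exactness: ∂M/∂y = 6x^2 - 12x^3y^2 + 8xy and ∂N/∂x = 6x^2 - 12x^3y^2 + 8xy; equal, so the equation is exact.
Integrate M with respect to x (treating y as constant): ∫M dx = 2x^3y - 2x^3 - x^4y^3 + 2x^2y^2 + h(y).
Differentiate w.r.t. y and set equal to N: the x-dependent terms already match, leaving h'(y) = 6y^2. Integrate: h(y) = 2y^3.
So F(x,y) = 2y^3 + 2x^3y - 2x^3 - x^4y^3 + 2x^2y^2.
General solution: 2y^3 + 2x^3y - 2x^3 - x^4y^3 + 2x^2y^2 = C.


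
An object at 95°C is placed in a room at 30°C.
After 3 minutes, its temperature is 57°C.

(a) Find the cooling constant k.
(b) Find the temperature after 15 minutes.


Newton's law: T(t) = T_a + (T₀ - T_a)e^(-kt).
(a) Use T(3) = 57: (57 - 30)/(95 - 30) = e^(-k·3), so k = -ln(0.415)/3 ≈ 0.2929.
(b) Apply k to t = 15: T(15) = 30 + (65)e^(-4.393) ≈ 30.8°C.


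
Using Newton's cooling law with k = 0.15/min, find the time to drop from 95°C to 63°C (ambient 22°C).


From T(t) = T_a + (T₀ - T_a)e^(-kt), set T(t) = 63:
(63 - 22) / (95 - 22) = e^(-0.15t), so t = -ln(0.562)/0.15 ≈ 3.8 minutes.


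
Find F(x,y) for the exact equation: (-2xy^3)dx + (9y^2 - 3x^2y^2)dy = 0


Check exactness: ∂M/∂y = -6xy^2 and ∂N/∂x = -6xy^2; equal, so the equation is exact.
Integrate M with respect to x (treating y as constant): ∫M dx = -x^2y^3 + h(y).
Differentiate w.r.t. y and set equal to N: the x-dependent terms already match, leaving h'(y) = 9y^2. Integrate: h(y) = 3y^3.
So F(x,y) = 3y^3 - x^2y^3.
General solution: 3y^3 - x^2y^3 = C.


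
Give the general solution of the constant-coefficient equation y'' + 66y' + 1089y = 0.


Characteristic equation: r² + 66r + 1089 = 0, i.e. (r + 33)² = 0.
Repeated root r = -33; include an x factor for the second linearly independent solution.
General solution: y = (C₁ + C₂x)e^(-33x).


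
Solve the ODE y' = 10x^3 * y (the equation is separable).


Separate variables: dy/y = 10x^3 dx.
Integrate: ln|y| = (5/2)x^4 + C₀.
Exponentiate: y = Ce^((5/2)x^4).


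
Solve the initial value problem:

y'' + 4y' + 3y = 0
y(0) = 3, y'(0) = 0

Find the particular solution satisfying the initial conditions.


Characteristic roots of r² + 4r + 3 = 0 are -3, -1.
General solution y = c₁ e^(-3x) + c₂ e^(-x).
Apply y(0) = 3: c₁ + c₂ = 3. Apply y'(0) = 0: -3 c₁ - 1 c₂ = 0.
Solve: c₁ = -3/2, c₂ = 9/2.
Particular solution: y = -(3/2)e^(-3x) + (9/2)e^(-x).


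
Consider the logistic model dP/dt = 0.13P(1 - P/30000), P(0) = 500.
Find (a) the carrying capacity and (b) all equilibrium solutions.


Logistic ODE dP/dt = 0.13P(1 - P/30000) has equilibria where dP/dt = 0, i.e. P = 0 or P = 30000.
The coefficient (1 - P/K) = 0 when P = K, identifying K = 30000 as the carrying capacity.
(a) K = 30000; (b) equilibria P = 0 and P = 30000.


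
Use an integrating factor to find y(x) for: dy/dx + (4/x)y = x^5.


P(x) = 4/x ⇒ μ = x^4.
(x^4 y)' = x^9 ⇒ x^4 y = x^10/(10) + C.
Solve for y: y = (1/10)x^6 + C/x^4.


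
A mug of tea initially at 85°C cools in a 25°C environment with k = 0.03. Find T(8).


Newton's law: dT/dt = -k(T - T_a) has solution T(t) = T_a + (T₀ - T_a)e^(-kt).
Plug in T_a = 25, T₀ = 85, k = 0.03, t = 8: T(8) = 25 + (60)e^(-0.24) ≈ 72.2°C.


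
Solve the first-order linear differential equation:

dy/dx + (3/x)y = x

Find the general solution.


P(x) = 3/x ⇒ μ = x^3.
(x^3 y)' = x^3·x^1 = x^4.
Integrate: x^3 y = x^5/(5) + C.
Solve for y: y = (1/5)x^2 + C/x^3.


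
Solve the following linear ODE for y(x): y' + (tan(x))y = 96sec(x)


P(x) = tan(x) ⇒ μ = e^(∫tan(x)dx) = sec(x).
(sec(x) y)' = 96sec²(x) ⇒ sec(x) y = 96tan(x) + C.
Multiply by cos(x): y = 96sin(x) + C·cos(x).


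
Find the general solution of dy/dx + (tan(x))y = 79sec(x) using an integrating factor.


P(x) = tan(x) ⇒ μ = e^(∫tan(x)dx) = sec(x).
(sec(x) y)' = 79sec²(x) ⇒ sec(x) y = 79tan(x) + C.
Multiply by cos(x): y = 79sin(x) + C·cos(x).


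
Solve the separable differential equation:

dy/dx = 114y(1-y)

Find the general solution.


Separate: dy/[y(1-y)] = 114 dx.
Partial fractions: 1/[y(1-y)] = 1/y + 1/(1-y).
Integrate: ln|y/(1-y)| = 114x + C₀.
Solve for y: y = 1/(1 + Ce^(-114x)).


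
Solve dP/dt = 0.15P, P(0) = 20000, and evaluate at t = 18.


The ODE dP/dt = 0.15P has solution P(t) = P(0)e^(0.15t).
Substitute P(0) = 20000 and t = 18: P(18) = 20000 e^(2.70) ≈ 297595.


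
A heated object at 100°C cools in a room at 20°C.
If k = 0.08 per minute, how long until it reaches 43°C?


From T(t) = T_a + (T₀ - T_a)e^(-kt), set T(t) = 43:
(43 - 20) / (100 - 20) = e^(-0.08t), so t = -ln(0.287)/0.08 ≈ 15.6 minutes.


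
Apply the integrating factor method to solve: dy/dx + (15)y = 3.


P(x) = 15, Q(x) = 3; integrating factor μ = e^(15x).
(μ y)' = 3e^(15x) ⇒ μ y = (1/5)e^(15x) + C.
Divide by μ: y = 1/5 + Ce^(-15x).


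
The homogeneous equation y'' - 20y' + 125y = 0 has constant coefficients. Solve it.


Characteristic equation: r² - 20r + 125 = 0.
Discriminant is negative; roots r = 10 ± 5i (complex conjugate pair).
General solution uses e^(α x)(C₁ cos(β x) + C₂ sin(β x)): y = e^(10x)(C₁cos(5x) + C₂sin(5x)).


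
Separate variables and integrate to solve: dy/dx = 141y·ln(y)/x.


Separate: dy/[y ln(y)] = 141 dx/x.
Substitute u = ln(y): du/u = 141 dx/x.
Integrate: ln|ln(y)| = 141ln|x| + C₀, hence ln(y) = C·x^141.


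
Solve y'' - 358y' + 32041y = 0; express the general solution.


Characteristic equation: r² - 358r + 32041 = 0, i.e. (r - 179)² = 0.
Repeated root r = 179; include an x factor for the second linearly independent solution.
General solution: y = (C₁ + C₂x)e^(179x).


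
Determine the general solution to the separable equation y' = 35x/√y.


Separate: √y dy = 35x dx.
Integrate: (2/3)y^(3/2) = (35/2)x² + C.


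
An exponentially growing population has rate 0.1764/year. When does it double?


Exponential growth: P(t) = P₀ e^(0.1764t). Set P(t)/P₀ = 2: e^(0.1764t) = 2.
Solve: t = ln(2)/0.1764 ≈ 3.93 years.


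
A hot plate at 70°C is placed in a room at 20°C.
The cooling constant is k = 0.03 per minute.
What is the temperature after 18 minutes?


Newton's law: dT/dt = -k(T - T_a) has solution T(t) = T_a + (T₀ - T_a)e^(-kt).
Plug in T_a = 20, T₀ = 70, k = 0.03, t = 18: T(18) = 20 + (50)e^(-0.54) ≈ 49.1°C.


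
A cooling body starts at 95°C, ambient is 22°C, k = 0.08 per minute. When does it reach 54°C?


From T(t) = T_a + (T₀ - T_a)e^(-kt), set T(t) = 54:
(54 - 22) / (95 - 22) = e^(-0.08t), so t = -ln(0.438)/0.08 ≈ 10.3 minutes.
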